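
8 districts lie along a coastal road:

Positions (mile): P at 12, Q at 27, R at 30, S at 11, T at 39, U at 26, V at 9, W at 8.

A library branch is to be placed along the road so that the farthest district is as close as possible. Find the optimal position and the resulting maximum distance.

location 23.5, max distance 15.5

The 1-center on a line is the midpoint of the two extreme points: leftmost at 8, rightmost at 39.
Optimal location = (8 + 39)/2 = 23.5; maximum distance = (39 − 8)/2 = 15.5.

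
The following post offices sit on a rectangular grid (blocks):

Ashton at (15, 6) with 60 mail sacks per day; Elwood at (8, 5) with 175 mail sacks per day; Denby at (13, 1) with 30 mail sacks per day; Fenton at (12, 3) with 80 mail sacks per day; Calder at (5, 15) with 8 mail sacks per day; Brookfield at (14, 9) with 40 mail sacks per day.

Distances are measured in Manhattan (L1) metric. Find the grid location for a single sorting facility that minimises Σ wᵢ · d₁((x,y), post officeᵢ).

(12, 5)

Manhattan distance separates: Σwᵢ(|x−xᵢ|+|y−yᵢ|) = Σwᵢ|x−xᵢ| + Σwᵢ|y−yᵢ|, so x and y are optimised independently as 1-D weighted medians.
Total weight W = 393; half = 196.5.
x-coordinate, sorted with cumulative weight:
  x=5 (Calder, w=8) cum 8
  x=8 (Elwood, w=175) cum 183
  x=12 (Fenton, w=80) cum 263  ← median
  x=13 (Denby, w=30) cum 293
  x=14 (Brookfield, w=40) cum 333
  x=15 (Ashton, w=60) cum 393
⇒ x* = 12
y-coordinate, sorted with cumulative weight:
  y=1 (Denby, w=30) cum 30
  y=3 (Fenton, w=80) cum 110
  y=5 (Elwood, w=175) cum 285  ← median
  y=6 (Ashton, w=60) cum 345
  y=9 (Brookfield, w=40) cum 385
  y=15 (Calder, w=8) cum 393
⇒ y* = 5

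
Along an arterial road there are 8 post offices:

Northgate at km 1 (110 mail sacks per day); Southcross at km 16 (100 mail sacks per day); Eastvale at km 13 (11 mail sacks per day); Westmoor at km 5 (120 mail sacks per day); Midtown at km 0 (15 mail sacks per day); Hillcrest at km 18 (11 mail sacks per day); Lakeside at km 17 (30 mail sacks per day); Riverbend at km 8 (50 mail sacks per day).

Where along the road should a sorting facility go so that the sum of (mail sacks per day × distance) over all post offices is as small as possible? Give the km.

x = 5

For a sum of weighted absolute distances on a line, the optimum is the weighted median (not the mean). Total weight W = 447; half-weight = 223.5.
Sort by position and accumulate weight:
  km 0 (Midtown, w=15) → cum 15
  km 1 (Northgate, w=110) → cum 125
  km 5 (Westmoor, w=120) → cum 245  ≥ 223.5 → median here
  km 8 (Riverbend, w=50) → cum 295
  km 13 (Eastvale, w=11) → cum 306
  km 16 (Southcross, w=100) → cum 406
  km 17 (Lakeside, w=30) → cum 436
  km 18 (Hillcrest, w=11) → cum 447
Optimal location: km 5.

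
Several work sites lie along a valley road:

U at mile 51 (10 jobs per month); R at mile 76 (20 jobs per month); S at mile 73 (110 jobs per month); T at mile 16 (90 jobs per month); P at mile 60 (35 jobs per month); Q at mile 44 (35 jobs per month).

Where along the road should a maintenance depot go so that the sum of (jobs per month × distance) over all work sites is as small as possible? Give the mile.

For a sum of weighted absolute distances on a line, the optimum is the weighted median (not the mean). Total weight W = 300; half-weight = 150.
Sort by position and accumulate weight:
  mile 16 (T, w=90) → cum 90
  mile 44 (Q, w=35) → cum 125
  mile 51 (U, w=10) → cum 135
  mile 60 (P, w=35) → cum 170  ≥ 150 → median here
  mile 73 (S, w=110) → cum 280
  mile 76 (R, w=20) → cum 300
Optimal location: mile 60.

x = 60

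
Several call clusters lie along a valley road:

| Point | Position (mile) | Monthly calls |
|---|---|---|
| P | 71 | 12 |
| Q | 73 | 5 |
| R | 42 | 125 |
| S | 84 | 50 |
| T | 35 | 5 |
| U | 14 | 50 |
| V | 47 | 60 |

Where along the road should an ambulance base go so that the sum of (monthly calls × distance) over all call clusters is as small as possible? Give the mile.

x = 42

For a sum of weighted absolute distances on a line, the optimum is the weighted median (not the mean). Total weight W = 307; half-weight = 153.5.
Sort by position and accumulate weight:
  mile 14 (U, w=50) → cum 50
  mile 35 (T, w=5) → cum 55
  mile 42 (R, w=125) → cum 180  ≥ 153.5 → median here
  mile 47 (V, w=60) → cum 240
  mile 71 (P, w=12) → cum 252
  mile 73 (Q, w=5) → cum 257
  mile 84 (S, w=50) → cum 307
Optimal location: mile 42.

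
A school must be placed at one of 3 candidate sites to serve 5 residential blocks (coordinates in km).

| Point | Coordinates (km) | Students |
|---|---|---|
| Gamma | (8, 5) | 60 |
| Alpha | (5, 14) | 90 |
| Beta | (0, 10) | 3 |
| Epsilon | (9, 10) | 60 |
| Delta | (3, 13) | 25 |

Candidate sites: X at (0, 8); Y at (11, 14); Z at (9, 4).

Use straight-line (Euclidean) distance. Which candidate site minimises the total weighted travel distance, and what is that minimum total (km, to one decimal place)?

Y, total 1614.2 km

Total weighted distance at each candidate:
  X (0, 8): total = 1920.5
  Y (11, 14): total = 1614.2
  Z (9, 4): total = 1717.0
Minimum is at Y with total 1614.2 km.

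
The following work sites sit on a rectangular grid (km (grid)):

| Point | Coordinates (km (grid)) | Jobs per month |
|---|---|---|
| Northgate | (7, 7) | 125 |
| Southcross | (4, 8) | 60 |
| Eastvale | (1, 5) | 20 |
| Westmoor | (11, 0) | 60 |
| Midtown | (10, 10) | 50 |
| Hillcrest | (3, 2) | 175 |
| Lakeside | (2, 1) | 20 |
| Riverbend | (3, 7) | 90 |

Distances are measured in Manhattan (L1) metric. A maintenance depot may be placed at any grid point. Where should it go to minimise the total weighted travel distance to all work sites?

(3, 7)

Manhattan distance separates: Σwᵢ(|x−xᵢ|+|y−yᵢ|) = Σwᵢ|x−xᵢ| + Σwᵢ|y−yᵢ|, so x and y are optimised independently as 1-D weighted medians.
Total weight W = 600; half = 300.
x-coordinate, sorted with cumulative weight:
  x=1 (Eastvale, w=20) cum 20
  x=2 (Lakeside, w=20) cum 40
  x=3 (Hillcrest, w=175) cum 215
  x=3 (Riverbend, w=90) cum 305  ← median
  x=4 (Southcross, w=60) cum 365
  x=7 (Northgate, w=125) cum 490
  x=10 (Midtown, w=50) cum 540
  x=11 (Westmoor, w=60) cum 600
⇒ x* = 3
y-coordinate, sorted with cumulative weight:
  y=0 (Westmoor, w=60) cum 60
  y=1 (Lakeside, w=20) cum 80
  y=2 (Hillcrest, w=175) cum 255
  y=5 (Eastvale, w=20) cum 275
  y=7 (Northgate, w=125) cum 400  ← median
  y=7 (Riverbend, w=90) cum 490
  y=8 (Southcross, w=60) cum 550
  y=10 (Midtown, w=50) cum 600
⇒ y* = 7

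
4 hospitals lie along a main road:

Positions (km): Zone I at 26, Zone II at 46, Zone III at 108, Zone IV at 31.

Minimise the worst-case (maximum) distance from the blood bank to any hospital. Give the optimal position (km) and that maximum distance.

location 67, max distance 41

The 1-center on a line is the midpoint of the two extreme points: leftmost at 26, rightmost at 108.
Optimal location = (26 + 108)/2 = 67; maximum distance = (108 − 26)/2 = 41.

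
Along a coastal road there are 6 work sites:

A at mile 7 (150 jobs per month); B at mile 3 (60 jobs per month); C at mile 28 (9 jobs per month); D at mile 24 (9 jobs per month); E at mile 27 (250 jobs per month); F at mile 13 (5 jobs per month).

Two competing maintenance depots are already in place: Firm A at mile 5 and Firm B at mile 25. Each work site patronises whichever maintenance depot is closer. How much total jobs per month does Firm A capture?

215

The indifferent point is the midpoint (5+25)/2 = 15; work sites left of it (closer to Firm A at 5) go to Firm A, those right go to Firm B.
  B at 3 (w=60) → Firm A
  A at 7 (w=150) → Firm A
  F at 13 (w=5) → Firm A
  D at 24 (w=9) → Firm B
  E at 27 (w=250) → Firm B
  C at 28 (w=9) → Firm B
Firm A captures 215; Firm B captures 268.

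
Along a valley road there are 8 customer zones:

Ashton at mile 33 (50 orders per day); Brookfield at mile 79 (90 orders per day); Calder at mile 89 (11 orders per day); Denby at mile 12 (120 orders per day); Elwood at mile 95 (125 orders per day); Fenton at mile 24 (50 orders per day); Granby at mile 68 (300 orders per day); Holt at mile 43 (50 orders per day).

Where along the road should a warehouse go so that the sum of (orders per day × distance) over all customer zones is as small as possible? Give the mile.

x = 68

For a sum of weighted absolute distances on a line, the optimum is the weighted median (not the mean). Total weight W = 796; half-weight = 398.
Sort by position and accumulate weight:
  mile 12 (Denby, w=120) → cum 120
  mile 24 (Fenton, w=50) → cum 170
  mile 33 (Ashton, w=50) → cum 220
  mile 43 (Holt, w=50) → cum 270
  mile 68 (Granby, w=300) → cum 570  ≥ 398 → median here
  mile 79 (Brookfield, w=90) → cum 660
  mile 89 (Calder, w=11) → cum 671
  mile 95 (Elwood, w=125) → cum 796
Optimal location: mile 68.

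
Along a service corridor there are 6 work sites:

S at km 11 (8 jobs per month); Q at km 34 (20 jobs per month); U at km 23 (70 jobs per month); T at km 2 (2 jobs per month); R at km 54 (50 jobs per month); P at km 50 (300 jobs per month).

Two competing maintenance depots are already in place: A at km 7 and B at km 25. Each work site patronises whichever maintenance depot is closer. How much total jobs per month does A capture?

10

The indifferent point is the midpoint (7+25)/2 = 16; work sites left of it (closer to A at 7) go to A, those right go to B.
  T at 2 (w=2) → A
  S at 11 (w=8) → A
  U at 23 (w=70) → B
  Q at 34 (w=20) → B
  P at 50 (w=300) → B
  R at 54 (w=50) → B
A captures 10; B captures 440.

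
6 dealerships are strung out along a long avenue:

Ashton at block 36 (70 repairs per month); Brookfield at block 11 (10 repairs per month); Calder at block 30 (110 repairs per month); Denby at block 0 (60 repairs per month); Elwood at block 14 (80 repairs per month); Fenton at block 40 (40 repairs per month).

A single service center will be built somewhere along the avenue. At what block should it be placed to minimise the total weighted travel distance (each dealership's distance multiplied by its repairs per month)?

x = 30

For a sum of weighted absolute distances on a line, the optimum is the weighted median (not the mean). Total weight W = 370; half-weight = 185.
Sort by position and accumulate weight:
  block 0 (Denby, w=60) → cum 60
  block 11 (Brookfield, w=10) → cum 70
  block 14 (Elwood, w=80) → cum 150
  block 30 (Calder, w=110) → cum 260  ≥ 185 → median here
  block 36 (Ashton, w=70) → cum 330
  block 40 (Fenton, w=40) → cum 370
Optimal location: block 30.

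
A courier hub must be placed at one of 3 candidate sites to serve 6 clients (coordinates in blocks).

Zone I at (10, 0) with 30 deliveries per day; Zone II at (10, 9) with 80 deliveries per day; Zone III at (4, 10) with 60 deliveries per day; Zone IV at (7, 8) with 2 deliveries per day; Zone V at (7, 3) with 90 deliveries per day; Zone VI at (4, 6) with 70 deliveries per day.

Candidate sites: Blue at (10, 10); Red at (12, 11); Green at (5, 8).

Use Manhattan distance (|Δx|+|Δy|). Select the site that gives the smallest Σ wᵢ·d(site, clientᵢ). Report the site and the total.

Green, total 1894 blocks

Total weighted distance at each candidate:
  Blue (10, 10): total = 2350
  Red (12, 11): total = 3346
  Green (5, 8): total = 1894
Minimum is at Green with total 1894 blocks.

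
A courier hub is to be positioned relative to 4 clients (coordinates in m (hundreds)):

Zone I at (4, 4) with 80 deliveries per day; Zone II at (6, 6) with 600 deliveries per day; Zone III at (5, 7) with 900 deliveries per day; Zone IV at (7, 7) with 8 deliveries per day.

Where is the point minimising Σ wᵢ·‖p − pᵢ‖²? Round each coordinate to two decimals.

(5.34, 6.47)

The minimiser of Σwᵢ‖p−pᵢ‖² is the weighted centroid p* = (Σwᵢpᵢ)/(Σwᵢ).
Σwᵢ = 1588.
Σwᵢxᵢ = 80·4 + 600·6 + 900·5 + 8·7 = 8476.
Σwᵢyᵢ = 80·4 + 600·6 + 900·7 + 8·7 = 10276.
x* = 8476/1588 = 5.34, y* = 10276/1588 = 6.47.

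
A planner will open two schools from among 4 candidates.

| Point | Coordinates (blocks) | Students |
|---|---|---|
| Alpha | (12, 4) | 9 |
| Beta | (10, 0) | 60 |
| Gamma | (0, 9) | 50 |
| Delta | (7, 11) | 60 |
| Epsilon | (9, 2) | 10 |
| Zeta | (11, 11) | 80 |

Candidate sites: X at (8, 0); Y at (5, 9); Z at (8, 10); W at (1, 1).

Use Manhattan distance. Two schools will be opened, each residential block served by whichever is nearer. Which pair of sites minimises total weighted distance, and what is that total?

Evaluate every pair (each demand assigned to the nearer of the two):
  {X, Z}: total = 1112
  {X, Y}: total = 1352
  {Y, Z}: total = 1590
  {Z, W}: total = 1670
  {Y, W}: total = 1928
  {X, W}: total = 2512
Best pair: {X, Z} with total 1112.

{X, Z}, total 1112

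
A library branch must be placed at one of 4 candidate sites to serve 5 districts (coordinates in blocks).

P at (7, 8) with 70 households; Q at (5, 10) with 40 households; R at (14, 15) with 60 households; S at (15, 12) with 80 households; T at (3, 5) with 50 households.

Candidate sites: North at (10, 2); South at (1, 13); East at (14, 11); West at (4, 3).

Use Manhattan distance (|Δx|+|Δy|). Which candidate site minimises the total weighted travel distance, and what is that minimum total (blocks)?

East, total 2350 blocks

Total weighted distance at each candidate:
  North (10, 2): total = 3870
  South (1, 13): total = 3650
  East (14, 11): total = 2350
  West (4, 3): total = 3950
Minimum is at East with total 2350 blocks.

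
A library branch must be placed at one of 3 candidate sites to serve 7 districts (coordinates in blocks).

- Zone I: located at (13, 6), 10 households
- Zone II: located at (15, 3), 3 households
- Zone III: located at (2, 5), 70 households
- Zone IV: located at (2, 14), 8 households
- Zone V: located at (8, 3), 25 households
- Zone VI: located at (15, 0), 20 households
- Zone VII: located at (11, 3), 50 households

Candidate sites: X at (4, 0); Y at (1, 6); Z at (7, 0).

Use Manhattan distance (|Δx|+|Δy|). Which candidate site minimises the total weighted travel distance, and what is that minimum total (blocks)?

Total weighted distance at each candidate:
  X (4, 0): total = 1705
  Y (1, 6): total = 1683
  Z (7, 0): total = 1615
Minimum is at Z with total 1615 blocks.

Z, total 1615 blocks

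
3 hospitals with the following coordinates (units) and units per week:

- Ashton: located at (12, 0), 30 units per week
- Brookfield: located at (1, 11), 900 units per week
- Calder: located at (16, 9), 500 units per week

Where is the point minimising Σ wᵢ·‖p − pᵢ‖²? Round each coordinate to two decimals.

(6.48, 10.07)

The minimiser of Σwᵢ‖p−pᵢ‖² is the weighted centroid p* = (Σwᵢpᵢ)/(Σwᵢ).
Σwᵢ = 1430.
Σwᵢxᵢ = 30·12 + 900·1 + 500·16 = 9260.
Σwᵢyᵢ = 30·0 + 900·11 + 500·9 = 14400.
x* = 9260/1430 = 6.48, y* = 14400/1430 = 10.07.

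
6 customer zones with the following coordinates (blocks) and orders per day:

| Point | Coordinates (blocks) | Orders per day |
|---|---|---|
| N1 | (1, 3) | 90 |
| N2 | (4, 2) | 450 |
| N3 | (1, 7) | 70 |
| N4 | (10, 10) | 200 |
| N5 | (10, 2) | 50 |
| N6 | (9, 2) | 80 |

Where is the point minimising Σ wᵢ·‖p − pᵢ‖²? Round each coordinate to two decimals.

The minimiser of Σwᵢ‖p−pᵢ‖² is the weighted centroid p* = (Σwᵢpᵢ)/(Σwᵢ).
Σwᵢ = 940.
Σwᵢxᵢ = 90·1 + 450·4 + 70·1 + 200·10 + 50·10 + 80·9 = 5180.
Σwᵢyᵢ = 90·3 + 450·2 + 70·7 + 200·10 + 50·2 + 80·2 = 3920.
x* = 5180/940 = 5.51, y* = 3920/940 = 4.17.

(5.51, 4.17)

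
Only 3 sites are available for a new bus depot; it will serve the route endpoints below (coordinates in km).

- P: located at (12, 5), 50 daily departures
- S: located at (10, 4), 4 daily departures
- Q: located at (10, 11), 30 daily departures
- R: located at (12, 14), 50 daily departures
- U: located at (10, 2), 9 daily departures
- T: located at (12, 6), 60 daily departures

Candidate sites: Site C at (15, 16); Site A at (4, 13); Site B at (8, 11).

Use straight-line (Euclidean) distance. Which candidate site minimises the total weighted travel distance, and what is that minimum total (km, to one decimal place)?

Total weighted distance at each candidate:
  Site C (15, 16): total = 1774.7
  Site A (4, 13): total = 1952.4
  Site B (8, 11): total = 1166.8
Minimum is at Site B with total 1166.8 km.

Site B, total 1166.8 km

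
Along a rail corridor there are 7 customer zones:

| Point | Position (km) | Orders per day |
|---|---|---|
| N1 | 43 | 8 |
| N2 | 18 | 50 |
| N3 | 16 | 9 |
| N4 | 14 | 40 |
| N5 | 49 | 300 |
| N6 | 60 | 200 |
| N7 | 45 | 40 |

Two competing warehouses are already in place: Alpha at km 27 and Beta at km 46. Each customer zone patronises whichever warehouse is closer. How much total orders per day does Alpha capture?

99

The indifferent point is the midpoint (27+46)/2 = 36.5; customer zones left of it (closer to Alpha at 27) go to Alpha, those right go to Beta.
  N4 at 14 (w=40) → Alpha
  N3 at 16 (w=9) → Alpha
  N2 at 18 (w=50) → Alpha
  N1 at 43 (w=8) → Beta
  N7 at 45 (w=40) → Beta
  N5 at 49 (w=300) → Beta
  N6 at 60 (w=200) → Beta
Alpha captures 99; Beta captures 548.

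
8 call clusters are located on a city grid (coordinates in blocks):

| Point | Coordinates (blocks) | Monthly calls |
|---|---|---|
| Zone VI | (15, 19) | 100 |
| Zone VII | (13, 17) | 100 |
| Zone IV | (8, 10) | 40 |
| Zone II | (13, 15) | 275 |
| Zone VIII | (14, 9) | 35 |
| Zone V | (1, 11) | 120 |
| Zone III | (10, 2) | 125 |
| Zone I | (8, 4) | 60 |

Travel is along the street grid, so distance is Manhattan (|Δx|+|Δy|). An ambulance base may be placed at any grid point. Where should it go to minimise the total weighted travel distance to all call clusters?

Manhattan distance separates: Σwᵢ(|x−xᵢ|+|y−yᵢ|) = Σwᵢ|x−xᵢ| + Σwᵢ|y−yᵢ|, so x and y are optimised independently as 1-D weighted medians.
Total weight W = 855; half = 427.5.
x-coordinate, sorted with cumulative weight:
  x=1 (Zone V, w=120) cum 120
  x=8 (Zone IV, w=40) cum 160
  x=8 (Zone I, w=60) cum 220
  x=10 (Zone III, w=125) cum 345
  x=13 (Zone VII, w=100) cum 445  ← median
  x=13 (Zone II, w=275) cum 720
  x=14 (Zone VIII, w=35) cum 755
  x=15 (Zone VI, w=100) cum 855
⇒ x* = 13
y-coordinate, sorted with cumulative weight:
  y=2 (Zone III, w=125) cum 125
  y=4 (Zone I, w=60) cum 185
  y=9 (Zone VIII, w=35) cum 220
  y=10 (Zone IV, w=40) cum 260
  y=11 (Zone V, w=120) cum 380
  y=15 (Zone II, w=275) cum 655  ← median
  y=17 (Zone VII, w=100) cum 755
  y=19 (Zone VI, w=100) cum 855
⇒ y* = 15

(13, 15)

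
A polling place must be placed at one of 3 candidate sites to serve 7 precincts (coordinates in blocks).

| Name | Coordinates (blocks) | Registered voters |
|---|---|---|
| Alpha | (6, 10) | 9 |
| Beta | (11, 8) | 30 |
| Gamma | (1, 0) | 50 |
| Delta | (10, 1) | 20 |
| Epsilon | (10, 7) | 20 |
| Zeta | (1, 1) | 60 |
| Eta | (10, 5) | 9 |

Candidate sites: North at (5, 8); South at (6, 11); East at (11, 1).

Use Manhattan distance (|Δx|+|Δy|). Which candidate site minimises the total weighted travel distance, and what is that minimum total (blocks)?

Total weighted distance at each candidate:
  North (5, 8): total = 1899
  South (6, 11): total = 2479
  East (11, 1): total = 1691
Minimum is at East with total 1691 blocks.

East, total 1691 blocks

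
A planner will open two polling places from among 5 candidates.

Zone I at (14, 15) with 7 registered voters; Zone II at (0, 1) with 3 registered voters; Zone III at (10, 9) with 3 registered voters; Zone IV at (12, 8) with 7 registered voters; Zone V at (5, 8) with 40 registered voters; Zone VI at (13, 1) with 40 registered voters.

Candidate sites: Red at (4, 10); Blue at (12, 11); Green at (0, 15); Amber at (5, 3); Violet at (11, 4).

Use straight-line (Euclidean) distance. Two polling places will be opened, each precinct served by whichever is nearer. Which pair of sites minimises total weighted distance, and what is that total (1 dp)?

Evaluate every pair (each demand assigned to the nearer of the two):
  {Red, Violet}: total = 385.6
  {Amber, Violet}: total = 484.3
  {Blue, Violet}: total = 527.7
  {Red, Blue}: total = 581.8
  {Red, Amber}: total = 589.7
  {Green, Violet}: total = 590.8
  {Blue, Amber}: total = 606.8
  {Green, Amber}: total = 727.7
  {Red, Green}: total = 782.3
  {Blue, Green}: total = 809.4
Best pair: {Red, Violet} with total 385.6.

{Red, Violet}, total 385.6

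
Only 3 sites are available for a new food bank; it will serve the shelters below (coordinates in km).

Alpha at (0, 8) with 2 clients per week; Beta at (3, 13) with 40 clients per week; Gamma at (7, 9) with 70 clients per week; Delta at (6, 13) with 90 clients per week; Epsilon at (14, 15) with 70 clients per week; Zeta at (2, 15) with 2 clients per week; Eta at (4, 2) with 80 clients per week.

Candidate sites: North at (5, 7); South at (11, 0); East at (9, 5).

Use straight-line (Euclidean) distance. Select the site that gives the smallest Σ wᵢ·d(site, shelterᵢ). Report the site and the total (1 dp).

Total weighted distance at each candidate:
  North (5, 7): total = 2276.5
  South (11, 0): total = 4268.9
  East (9, 5): total = 2774.5
Minimum is at North with total 2276.5 km.

North, total 2276.5 km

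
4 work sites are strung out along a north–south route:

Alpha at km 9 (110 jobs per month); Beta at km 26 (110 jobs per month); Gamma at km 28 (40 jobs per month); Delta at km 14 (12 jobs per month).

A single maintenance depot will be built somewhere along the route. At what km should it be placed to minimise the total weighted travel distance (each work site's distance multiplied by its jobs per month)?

x = 26

For a sum of weighted absolute distances on a line, the optimum is the weighted median (not the mean). Total weight W = 272; half-weight = 136.
Sort by position and accumulate weight:
  km 9 (Alpha, w=110) → cum 110
  km 14 (Delta, w=12) → cum 122
  km 26 (Beta, w=110) → cum 232  ≥ 136 → median here
  km 28 (Gamma, w=40) → cum 272
Optimal location: km 26.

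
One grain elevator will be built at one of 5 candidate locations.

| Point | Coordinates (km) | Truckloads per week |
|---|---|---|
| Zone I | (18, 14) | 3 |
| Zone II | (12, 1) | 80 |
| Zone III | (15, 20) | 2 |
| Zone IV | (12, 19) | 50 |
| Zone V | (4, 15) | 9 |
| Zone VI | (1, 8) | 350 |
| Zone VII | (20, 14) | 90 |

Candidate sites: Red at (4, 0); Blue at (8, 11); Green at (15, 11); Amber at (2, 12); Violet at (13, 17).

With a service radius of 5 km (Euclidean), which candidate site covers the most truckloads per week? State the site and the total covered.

Amber, covering 359

Coverage radius r = 5 km; a point is covered iff (Δx)²+(Δy)² ≤ 5² = 25.
  Red (4, 0): covers {none} → 0
  Blue (8, 11): covers {none} → 0
  Green (15, 11): covers {Zone I} → 3
  Amber (2, 12): covers {Zone V, Zone VI} → 359
  Violet (13, 17): covers {Zone III, Zone IV} → 52
Maximum coverage at Amber: 359 truckloads per week.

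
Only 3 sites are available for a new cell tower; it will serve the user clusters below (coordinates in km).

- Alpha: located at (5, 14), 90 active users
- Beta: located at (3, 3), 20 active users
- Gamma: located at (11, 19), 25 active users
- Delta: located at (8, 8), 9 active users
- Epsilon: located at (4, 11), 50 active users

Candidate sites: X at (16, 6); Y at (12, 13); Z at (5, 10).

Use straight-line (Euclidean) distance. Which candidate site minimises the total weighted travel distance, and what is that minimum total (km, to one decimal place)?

Total weighted distance at each candidate:
  X (16, 6): total = 2563.4
  Y (12, 13): total = 1527.5
  Z (5, 10): total = 879.2
Minimum is at Z with total 879.2 km.

Z, total 879.2 km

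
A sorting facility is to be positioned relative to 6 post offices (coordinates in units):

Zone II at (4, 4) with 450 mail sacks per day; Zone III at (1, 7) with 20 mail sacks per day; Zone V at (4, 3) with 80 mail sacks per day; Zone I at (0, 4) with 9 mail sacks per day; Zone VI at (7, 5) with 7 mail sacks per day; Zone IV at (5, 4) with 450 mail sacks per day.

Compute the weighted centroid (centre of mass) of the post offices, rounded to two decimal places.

The minimiser of Σwᵢ‖p−pᵢ‖² is the weighted centroid p* = (Σwᵢpᵢ)/(Σwᵢ).
Σwᵢ = 1016.
Σwᵢxᵢ = 450·4 + 20·1 + 80·4 + 9·0 + 7·7 + 450·5 = 4439.
Σwᵢyᵢ = 450·4 + 20·7 + 80·3 + 9·4 + 7·5 + 450·4 = 4051.
x* = 4439/1016 = 4.37, y* = 4051/1016 = 3.99.

(4.37, 3.99)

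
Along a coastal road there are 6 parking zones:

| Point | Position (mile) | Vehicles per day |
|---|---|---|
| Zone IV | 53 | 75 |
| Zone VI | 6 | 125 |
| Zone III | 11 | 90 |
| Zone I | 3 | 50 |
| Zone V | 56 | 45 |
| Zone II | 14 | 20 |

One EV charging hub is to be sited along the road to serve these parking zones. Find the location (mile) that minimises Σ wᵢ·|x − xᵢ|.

For a sum of weighted absolute distances on a line, the optimum is the weighted median (not the mean). Total weight W = 405; half-weight = 202.5.
Sort by position and accumulate weight:
  mile 3 (Zone I, w=50) → cum 50
  mile 6 (Zone VI, w=125) → cum 175
  mile 11 (Zone III, w=90) → cum 265  ≥ 202.5 → median here
  mile 14 (Zone II, w=20) → cum 285
  mile 53 (Zone IV, w=75) → cum 360
  mile 56 (Zone V, w=45) → cum 405
Optimal location: mile 11.

x = 11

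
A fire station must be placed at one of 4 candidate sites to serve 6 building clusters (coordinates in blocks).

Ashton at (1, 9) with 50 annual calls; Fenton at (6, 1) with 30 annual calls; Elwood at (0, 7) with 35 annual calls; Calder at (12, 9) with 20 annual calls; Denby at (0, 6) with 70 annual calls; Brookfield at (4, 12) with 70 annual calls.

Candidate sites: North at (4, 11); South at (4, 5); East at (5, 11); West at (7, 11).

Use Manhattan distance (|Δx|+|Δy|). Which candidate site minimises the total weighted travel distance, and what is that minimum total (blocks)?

Total weighted distance at each candidate:
  North (4, 11): total = 1790
  South (4, 5): total = 1820
  East (5, 11): total = 1965
  West (7, 11): total = 2375
Minimum is at North with total 1790 blocks.

North, total 1790 blocks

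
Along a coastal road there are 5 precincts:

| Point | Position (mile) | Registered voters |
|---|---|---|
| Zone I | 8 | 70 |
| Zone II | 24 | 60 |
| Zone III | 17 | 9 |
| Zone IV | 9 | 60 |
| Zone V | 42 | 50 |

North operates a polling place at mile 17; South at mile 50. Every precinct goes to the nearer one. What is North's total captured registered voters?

The indifferent point is the midpoint (17+50)/2 = 33.5; precincts left of it (closer to North at 17) go to North, those right go to South.
  Zone I at 8 (w=70) → North
  Zone IV at 9 (w=60) → North
  Zone III at 17 (w=9) → North
  Zone II at 24 (w=60) → North
  Zone V at 42 (w=50) → South
North captures 199; South captures 50.

199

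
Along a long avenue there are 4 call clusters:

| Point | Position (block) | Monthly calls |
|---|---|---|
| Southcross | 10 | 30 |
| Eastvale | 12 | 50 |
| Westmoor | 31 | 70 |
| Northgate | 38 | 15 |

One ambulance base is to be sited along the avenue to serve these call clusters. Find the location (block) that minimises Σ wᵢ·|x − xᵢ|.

x = 31

For a sum of weighted absolute distances on a line, the optimum is the weighted median (not the mean). Total weight W = 165; half-weight = 82.5.
Sort by position and accumulate weight:
  block 10 (Southcross, w=30) → cum 30
  block 12 (Eastvale, w=50) → cum 80
  block 31 (Westmoor, w=70) → cum 150  ≥ 82.5 → median here
  block 38 (Northgate, w=15) → cum 165
Optimal location: block 31.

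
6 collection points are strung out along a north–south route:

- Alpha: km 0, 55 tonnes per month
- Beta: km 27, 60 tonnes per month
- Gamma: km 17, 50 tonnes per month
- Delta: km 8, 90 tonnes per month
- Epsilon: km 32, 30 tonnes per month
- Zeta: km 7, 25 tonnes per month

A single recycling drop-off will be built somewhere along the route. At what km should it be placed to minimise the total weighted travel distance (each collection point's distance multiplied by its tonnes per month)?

x = 8

For a sum of weighted absolute distances on a line, the optimum is the weighted median (not the mean). Total weight W = 310; half-weight = 155.
Sort by position and accumulate weight:
  km 0 (Alpha, w=55) → cum 55
  km 7 (Zeta, w=25) → cum 80
  km 8 (Delta, w=90) → cum 170  ≥ 155 → median here
  km 17 (Gamma, w=50) → cum 220
  km 27 (Beta, w=60) → cum 280
  km 32 (Epsilon, w=30) → cum 310
Optimal location: km 8.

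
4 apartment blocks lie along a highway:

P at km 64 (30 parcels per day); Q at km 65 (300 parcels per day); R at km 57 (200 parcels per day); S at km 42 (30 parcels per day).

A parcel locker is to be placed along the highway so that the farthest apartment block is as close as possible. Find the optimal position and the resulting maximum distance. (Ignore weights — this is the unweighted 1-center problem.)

location 53.5, max distance 11.5

The 1-center on a line is the midpoint of the two extreme points: leftmost at 42, rightmost at 65.
Optimal location = (42 + 65)/2 = 53.5; maximum distance = (65 − 42)/2 = 11.5.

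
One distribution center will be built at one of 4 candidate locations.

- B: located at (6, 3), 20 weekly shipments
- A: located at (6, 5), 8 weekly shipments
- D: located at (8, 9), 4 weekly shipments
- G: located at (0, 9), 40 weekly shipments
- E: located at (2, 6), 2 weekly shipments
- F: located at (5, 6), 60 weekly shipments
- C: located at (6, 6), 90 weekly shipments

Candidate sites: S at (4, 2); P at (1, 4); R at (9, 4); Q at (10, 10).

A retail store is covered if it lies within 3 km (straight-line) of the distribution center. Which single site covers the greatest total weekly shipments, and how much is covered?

Coverage radius r = 3 km; a point is covered iff (Δx)²+(Δy)² ≤ 3² = 9.
  S (4, 2): covers {B} → 20
  P (1, 4): covers {E} → 2
  R (9, 4): covers {none} → 0
  Q (10, 10): covers {D} → 4
Maximum coverage at S: 20 weekly shipments.

S, covering 20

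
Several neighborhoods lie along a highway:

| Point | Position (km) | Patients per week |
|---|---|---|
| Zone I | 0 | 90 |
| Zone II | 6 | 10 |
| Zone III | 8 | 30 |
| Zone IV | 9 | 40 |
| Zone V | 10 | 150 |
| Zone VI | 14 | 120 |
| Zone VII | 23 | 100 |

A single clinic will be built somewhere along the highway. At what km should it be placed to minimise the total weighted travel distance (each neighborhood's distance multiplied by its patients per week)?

x = 10

For a sum of weighted absolute distances on a line, the optimum is the weighted median (not the mean). Total weight W = 540; half-weight = 270.
Sort by position and accumulate weight:
  km 0 (Zone I, w=90) → cum 90
  km 6 (Zone II, w=10) → cum 100
  km 8 (Zone III, w=30) → cum 130
  km 9 (Zone IV, w=40) → cum 170
  km 10 (Zone V, w=150) → cum 320  ≥ 270 → median here
  km 14 (Zone VI, w=120) → cum 440
  km 23 (Zone VII, w=100) → cum 540
Optimal location: km 10.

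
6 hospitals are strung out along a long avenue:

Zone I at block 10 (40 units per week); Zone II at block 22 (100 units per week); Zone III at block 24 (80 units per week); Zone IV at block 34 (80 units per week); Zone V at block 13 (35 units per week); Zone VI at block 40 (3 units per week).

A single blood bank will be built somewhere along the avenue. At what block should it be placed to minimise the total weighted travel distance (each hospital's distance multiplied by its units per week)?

x = 22

For a sum of weighted absolute distances on a line, the optimum is the weighted median (not the mean). Total weight W = 338; half-weight = 169.
Sort by position and accumulate weight:
  block 10 (Zone I, w=40) → cum 40
  block 13 (Zone V, w=35) → cum 75
  block 22 (Zone II, w=100) → cum 175  ≥ 169 → median here
  block 24 (Zone III, w=80) → cum 255
  block 34 (Zone IV, w=80) → cum 335
  block 40 (Zone VI, w=3) → cum 338
Optimal location: block 22.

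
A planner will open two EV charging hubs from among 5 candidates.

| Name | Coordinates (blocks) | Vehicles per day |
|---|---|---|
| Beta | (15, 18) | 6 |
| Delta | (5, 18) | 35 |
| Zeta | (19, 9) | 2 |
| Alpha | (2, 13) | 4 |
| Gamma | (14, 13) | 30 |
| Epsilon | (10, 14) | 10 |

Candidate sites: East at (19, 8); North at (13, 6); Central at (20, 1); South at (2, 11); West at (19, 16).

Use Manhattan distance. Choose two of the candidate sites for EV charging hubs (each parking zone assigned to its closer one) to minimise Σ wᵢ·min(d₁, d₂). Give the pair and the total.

{South, West}, total 758

Evaluate every pair (each demand assigned to the nearer of the two):
  {South, West}: total = 758
  {North, South}: total = 810
  {East, South}: total = 854
  {Central, South}: total = 1026
  {East, West}: total = 1028
  {North, West}: total = 1032
  {Central, West}: total = 1040
  {East, North}: total = 1208
  {North, Central}: total = 1224
  {East, Central}: total = 1464
Best pair: {South, West} with total 758.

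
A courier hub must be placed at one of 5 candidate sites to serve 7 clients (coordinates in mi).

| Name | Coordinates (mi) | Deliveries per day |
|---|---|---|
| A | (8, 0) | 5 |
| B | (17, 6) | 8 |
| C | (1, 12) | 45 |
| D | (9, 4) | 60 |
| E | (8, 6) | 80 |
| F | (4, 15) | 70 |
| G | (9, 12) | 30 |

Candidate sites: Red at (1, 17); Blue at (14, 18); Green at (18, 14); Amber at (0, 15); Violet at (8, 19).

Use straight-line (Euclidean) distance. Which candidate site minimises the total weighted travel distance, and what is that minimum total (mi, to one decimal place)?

Total weighted distance at each candidate:
  Red (1, 17): total = 2966.6
  Blue (14, 18): total = 3768.5
  Green (18, 14): total = 4011.6
  Amber (0, 15): total = 2761.9
  Violet (8, 19): total = 3217.1
Minimum is at Amber with total 2761.9 mi.

Amber, total 2761.9 mi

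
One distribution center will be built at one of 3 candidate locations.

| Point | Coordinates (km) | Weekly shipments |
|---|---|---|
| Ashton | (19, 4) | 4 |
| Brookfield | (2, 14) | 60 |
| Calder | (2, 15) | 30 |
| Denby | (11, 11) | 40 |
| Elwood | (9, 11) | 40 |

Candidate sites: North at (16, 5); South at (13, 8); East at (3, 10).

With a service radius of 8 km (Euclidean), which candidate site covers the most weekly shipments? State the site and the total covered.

Coverage radius r = 8 km; a point is covered iff (Δx)²+(Δy)² ≤ 8² = 64.
  North (16, 5): covers {Ashton, Denby} → 44
  South (13, 8): covers {Ashton, Denby, Elwood} → 84
  East (3, 10): covers {Brookfield, Calder, Elwood} → 130
Maximum coverage at East: 130 weekly shipments.

East, covering 130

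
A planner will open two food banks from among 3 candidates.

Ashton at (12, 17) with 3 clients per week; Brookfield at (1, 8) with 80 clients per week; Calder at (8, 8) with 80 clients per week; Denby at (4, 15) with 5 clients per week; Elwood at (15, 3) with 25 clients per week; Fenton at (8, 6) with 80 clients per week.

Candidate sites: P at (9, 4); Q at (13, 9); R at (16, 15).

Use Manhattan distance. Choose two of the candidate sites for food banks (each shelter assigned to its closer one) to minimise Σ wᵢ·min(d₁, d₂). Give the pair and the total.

{P, R}, total 1853

Evaluate every pair (each demand assigned to the nearer of the two):
  {P, R}: total = 1853
  {P, Q}: total = 1877
  {Q, R}: total = 2438
Best pair: {P, R} with total 1853.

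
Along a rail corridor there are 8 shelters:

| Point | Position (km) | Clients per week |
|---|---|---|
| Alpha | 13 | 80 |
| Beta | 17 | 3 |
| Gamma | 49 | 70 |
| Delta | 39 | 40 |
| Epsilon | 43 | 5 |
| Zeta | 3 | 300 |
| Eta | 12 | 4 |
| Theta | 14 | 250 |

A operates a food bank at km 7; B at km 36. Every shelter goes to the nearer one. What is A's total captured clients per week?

The indifferent point is the midpoint (7+36)/2 = 21.5; shelters left of it (closer to A at 7) go to A, those right go to B.
  Zeta at 3 (w=300) → A
  Eta at 12 (w=4) → A
  Alpha at 13 (w=80) → A
  Theta at 14 (w=250) → A
  Beta at 17 (w=3) → A
  Delta at 39 (w=40) → B
  Epsilon at 43 (w=5) → B
  Gamma at 49 (w=70) → B
A captures 637; B captures 115.

637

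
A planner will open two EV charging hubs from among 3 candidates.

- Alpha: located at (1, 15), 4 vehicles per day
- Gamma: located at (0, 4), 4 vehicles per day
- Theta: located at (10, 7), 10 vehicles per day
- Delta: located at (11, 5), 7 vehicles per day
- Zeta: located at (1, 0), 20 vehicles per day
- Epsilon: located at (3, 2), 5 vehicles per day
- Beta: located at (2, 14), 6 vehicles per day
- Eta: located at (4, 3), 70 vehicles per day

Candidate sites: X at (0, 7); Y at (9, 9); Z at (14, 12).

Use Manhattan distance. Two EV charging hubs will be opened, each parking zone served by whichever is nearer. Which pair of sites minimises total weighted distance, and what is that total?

Evaluate every pair (each demand assigned to the nearer of the two):
  {X, Y}: total = 934
  {X, Z}: total = 1022
  {Y, Z}: total = 1431
Best pair: {X, Y} with total 934.

{X, Y}, total 934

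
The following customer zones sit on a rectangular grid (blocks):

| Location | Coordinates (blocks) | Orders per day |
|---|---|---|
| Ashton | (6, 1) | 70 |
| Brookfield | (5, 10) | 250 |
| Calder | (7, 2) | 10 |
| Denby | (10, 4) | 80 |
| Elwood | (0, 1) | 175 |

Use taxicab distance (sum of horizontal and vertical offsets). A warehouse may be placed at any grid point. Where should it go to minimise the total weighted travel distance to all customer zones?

(5, 4)

Manhattan distance separates: Σwᵢ(|x−xᵢ|+|y−yᵢ|) = Σwᵢ|x−xᵢ| + Σwᵢ|y−yᵢ|, so x and y are optimised independently as 1-D weighted medians.
Total weight W = 585; half = 292.5.
x-coordinate, sorted with cumulative weight:
  x=0 (Elwood, w=175) cum 175
  x=5 (Brookfield, w=250) cum 425  ← median
  x=6 (Ashton, w=70) cum 495
  x=7 (Calder, w=10) cum 505
  x=10 (Denby, w=80) cum 585
⇒ x* = 5
y-coordinate, sorted with cumulative weight:
  y=1 (Ashton, w=70) cum 70
  y=1 (Elwood, w=175) cum 245
  y=2 (Calder, w=10) cum 255
  y=4 (Denby, w=80) cum 335  ← median
  y=10 (Brookfield, w=250) cum 585
⇒ y* = 4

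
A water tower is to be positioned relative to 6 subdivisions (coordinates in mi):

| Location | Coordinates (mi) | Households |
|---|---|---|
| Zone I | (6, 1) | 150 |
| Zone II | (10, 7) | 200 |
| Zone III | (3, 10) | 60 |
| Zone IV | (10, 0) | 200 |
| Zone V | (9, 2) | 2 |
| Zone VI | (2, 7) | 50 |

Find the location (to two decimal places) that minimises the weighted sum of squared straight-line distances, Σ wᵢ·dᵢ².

The minimiser of Σwᵢ‖p−pᵢ‖² is the weighted centroid p* = (Σwᵢpᵢ)/(Σwᵢ).
Σwᵢ = 662.
Σwᵢxᵢ = 150·6 + 200·10 + 60·3 + 200·10 + 2·9 + 50·2 = 5198.
Σwᵢyᵢ = 150·1 + 200·7 + 60·10 + 200·0 + 2·2 + 50·7 = 2504.
x* = 5198/662 = 7.85, y* = 2504/662 = 3.78.

(7.85, 3.78)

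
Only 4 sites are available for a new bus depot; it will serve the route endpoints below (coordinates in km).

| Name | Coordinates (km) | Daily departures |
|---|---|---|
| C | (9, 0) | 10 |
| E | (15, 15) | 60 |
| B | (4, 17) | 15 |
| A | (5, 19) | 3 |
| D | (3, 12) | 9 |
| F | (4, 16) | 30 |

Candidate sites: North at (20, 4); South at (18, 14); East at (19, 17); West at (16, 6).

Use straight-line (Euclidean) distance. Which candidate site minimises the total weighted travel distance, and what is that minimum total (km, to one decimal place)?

Total weighted distance at each candidate:
  North (20, 4): total = 1984.0
  South (18, 14): total = 1173.2
  East (19, 17): total = 1334.9
  West (16, 6): total = 1528.3
Minimum is at South with total 1173.2 km.

South, total 1173.2 km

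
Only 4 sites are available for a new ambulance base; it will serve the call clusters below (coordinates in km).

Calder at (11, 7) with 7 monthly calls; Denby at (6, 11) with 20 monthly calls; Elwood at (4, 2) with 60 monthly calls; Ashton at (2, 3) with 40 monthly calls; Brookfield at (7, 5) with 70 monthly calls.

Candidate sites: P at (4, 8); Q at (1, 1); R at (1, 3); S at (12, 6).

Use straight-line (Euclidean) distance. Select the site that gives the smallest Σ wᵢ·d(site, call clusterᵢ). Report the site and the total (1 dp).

Total weighted distance at each candidate:
  P (4, 8): total = 994.0
  Q (1, 1): total = 1089.2
  R (1, 3): total = 936.5
  S (12, 6): total = 1477.3
Minimum is at R with total 936.5 km.

R, total 936.5 km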